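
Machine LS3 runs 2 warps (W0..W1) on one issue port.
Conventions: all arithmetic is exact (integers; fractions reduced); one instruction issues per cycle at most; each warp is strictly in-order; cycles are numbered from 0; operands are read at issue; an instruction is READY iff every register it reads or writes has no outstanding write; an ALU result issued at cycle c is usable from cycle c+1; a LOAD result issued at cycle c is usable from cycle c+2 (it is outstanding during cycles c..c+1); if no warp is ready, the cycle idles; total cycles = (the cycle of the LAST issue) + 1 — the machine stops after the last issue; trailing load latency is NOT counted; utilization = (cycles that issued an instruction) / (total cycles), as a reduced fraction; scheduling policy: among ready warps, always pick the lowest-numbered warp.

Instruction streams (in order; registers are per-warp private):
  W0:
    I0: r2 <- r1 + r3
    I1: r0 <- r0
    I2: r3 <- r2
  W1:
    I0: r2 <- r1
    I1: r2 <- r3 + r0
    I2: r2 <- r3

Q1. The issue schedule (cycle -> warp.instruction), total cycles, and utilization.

cycle 0: W0.I0
cycle 1: W0.I1
cycle 2: W0.I2
cycle 3: W1.I0
cycle 4: W1.I1
cycle 5: W1.I2

Answer: 6 cycles, utilization 1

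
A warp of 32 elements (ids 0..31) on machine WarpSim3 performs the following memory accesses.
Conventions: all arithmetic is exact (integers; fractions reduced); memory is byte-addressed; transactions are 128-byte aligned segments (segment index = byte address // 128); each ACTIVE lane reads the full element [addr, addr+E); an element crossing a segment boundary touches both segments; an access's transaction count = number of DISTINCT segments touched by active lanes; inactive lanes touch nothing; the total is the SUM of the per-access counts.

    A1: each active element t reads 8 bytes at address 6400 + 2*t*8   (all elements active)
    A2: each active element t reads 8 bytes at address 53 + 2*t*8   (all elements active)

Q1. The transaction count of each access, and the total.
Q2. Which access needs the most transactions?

A1: 4 transactions
A2: 5 transactions

Answer: 4,5; total 9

Answer: A2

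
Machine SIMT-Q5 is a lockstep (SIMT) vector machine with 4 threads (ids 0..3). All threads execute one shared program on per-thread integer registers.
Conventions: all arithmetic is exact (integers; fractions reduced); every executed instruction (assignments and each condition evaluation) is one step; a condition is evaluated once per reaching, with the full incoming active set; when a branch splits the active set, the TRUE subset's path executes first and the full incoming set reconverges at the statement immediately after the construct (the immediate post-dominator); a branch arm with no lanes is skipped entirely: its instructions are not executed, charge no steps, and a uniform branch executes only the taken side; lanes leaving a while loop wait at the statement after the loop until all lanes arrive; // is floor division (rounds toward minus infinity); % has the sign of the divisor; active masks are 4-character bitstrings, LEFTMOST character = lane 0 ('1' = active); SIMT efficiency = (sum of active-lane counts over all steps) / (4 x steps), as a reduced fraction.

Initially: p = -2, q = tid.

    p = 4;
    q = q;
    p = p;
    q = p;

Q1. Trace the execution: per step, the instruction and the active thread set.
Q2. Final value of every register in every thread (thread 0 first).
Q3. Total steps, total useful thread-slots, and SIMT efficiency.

step 0: p <- 4                       1111
step 1: q <- q                       1111
step 2: p <- p                       1111
step 3: q <- p                       1111

Answer: 4 steps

p: 4,4,4,4
q: 4,4,4,4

steps = 4; useful = 16; efficiency = 16/16 = 1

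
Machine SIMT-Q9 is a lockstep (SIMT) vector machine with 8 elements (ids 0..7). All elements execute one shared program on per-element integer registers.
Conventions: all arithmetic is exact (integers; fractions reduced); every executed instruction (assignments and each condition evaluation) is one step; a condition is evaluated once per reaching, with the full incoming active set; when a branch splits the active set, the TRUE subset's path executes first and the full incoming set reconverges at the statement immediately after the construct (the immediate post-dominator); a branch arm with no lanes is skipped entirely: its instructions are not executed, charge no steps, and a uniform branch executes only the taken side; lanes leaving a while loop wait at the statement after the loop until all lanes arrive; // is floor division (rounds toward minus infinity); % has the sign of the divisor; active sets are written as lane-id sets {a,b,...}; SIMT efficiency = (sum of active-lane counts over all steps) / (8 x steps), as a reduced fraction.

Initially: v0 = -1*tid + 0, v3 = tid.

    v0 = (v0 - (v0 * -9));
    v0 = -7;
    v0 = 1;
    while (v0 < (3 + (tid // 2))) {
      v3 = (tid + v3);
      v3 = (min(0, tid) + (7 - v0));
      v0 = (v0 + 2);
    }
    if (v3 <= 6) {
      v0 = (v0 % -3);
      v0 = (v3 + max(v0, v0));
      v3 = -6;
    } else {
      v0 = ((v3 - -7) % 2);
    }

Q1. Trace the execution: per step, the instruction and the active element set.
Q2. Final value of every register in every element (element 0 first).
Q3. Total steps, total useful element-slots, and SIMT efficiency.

step 0: v0 <- (v0 - (v0 * -9))       {0,1,2,3,4,5,6,7}
step 1: v0 <- -7                     {0,1,2,3,4,5,6,7}
step 2: v0 <- 1                      {0,1,2,3,4,5,6,7}
step 3: eval (v0 < (3 + (tid // 2))) {0,1,2,3,4,5,6,7}
step 4: v3 <- (tid + v3)             {0,1,2,3,4,5,6,7}
step 5: v3 <- (min(0, tid) + (7 - v0)) {0,1,2,3,4,5,6,7}
step 6: v0 <- (v0 + 2)               {0,1,2,3,4,5,6,7}
step 7: eval (v0 < (3 + (tid // 2))) {0,1,2,3,4,5,6,7}
step 8: v3 <- (tid + v3)             {2,3,4,5,6,7}
step 9: v3 <- (min(0, tid) + (7 - v0)) {2,3,4,5,6,7}
step 10: v0 <- (v0 + 2)               {2,3,4,5,6,7}
step 11: eval (v0 < (3 + (tid // 2))) {2,3,4,5,6,7}
step 12: v3 <- (tid + v3)             {6,7}
step 13: v3 <- (min(0, tid) + (7 - v0)) {6,7}
step 14: v0 <- (v0 + 2)               {6,7}
step 15: eval (v0 < (3 + (tid // 2))) {6,7}
step 16: eval (v3 <= 6)               {0,1,2,3,4,5,6,7}
step 17: v0 <- (v0 % -3)              {0,1,2,3,4,5,6,7}
step 18: v0 <- (v3 + max(v0, v0))     {0,1,2,3,4,5,6,7}
step 19: v3 <- -6                     {0,1,2,3,4,5,6,7}

Answer: 20 steps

v0: 6,6,3,3,3,3,0,0
v3: -6,-6,-6,-6,-6,-6,-6,-6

steps = 20; useful = 128; efficiency = 128/160 = 4/5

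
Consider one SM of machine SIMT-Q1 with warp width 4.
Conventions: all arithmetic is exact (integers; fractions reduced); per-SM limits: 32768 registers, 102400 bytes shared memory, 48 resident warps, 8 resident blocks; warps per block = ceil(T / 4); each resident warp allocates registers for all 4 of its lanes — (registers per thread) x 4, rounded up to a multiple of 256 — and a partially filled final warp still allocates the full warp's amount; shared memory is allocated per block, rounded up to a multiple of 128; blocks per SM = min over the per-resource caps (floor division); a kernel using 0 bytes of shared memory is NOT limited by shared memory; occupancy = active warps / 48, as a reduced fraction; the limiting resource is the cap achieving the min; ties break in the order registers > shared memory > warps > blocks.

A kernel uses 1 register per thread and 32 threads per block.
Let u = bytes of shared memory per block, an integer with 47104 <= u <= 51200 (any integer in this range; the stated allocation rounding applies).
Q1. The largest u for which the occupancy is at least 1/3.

Answer: u = 51200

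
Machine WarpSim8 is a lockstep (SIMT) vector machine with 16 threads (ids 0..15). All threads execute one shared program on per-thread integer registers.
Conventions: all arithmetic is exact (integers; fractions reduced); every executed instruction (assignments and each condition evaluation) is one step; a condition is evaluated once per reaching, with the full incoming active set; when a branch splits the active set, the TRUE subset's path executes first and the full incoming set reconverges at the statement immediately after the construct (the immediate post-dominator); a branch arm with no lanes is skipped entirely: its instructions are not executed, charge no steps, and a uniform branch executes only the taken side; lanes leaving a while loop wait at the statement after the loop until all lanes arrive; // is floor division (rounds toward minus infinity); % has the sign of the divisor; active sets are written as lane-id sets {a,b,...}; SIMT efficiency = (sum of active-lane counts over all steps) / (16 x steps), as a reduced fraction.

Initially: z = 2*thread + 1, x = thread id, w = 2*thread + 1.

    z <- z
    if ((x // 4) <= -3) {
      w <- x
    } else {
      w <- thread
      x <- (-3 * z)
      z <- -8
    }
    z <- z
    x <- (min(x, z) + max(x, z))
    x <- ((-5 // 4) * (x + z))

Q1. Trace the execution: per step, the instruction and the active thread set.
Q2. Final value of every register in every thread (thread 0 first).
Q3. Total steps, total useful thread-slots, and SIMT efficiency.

step 0: z <- z                       {0,1,2,3,4,5,6,7,8,9,10,11,12,13,14,15}
step 1: eval ((x // 4) <= -3)        {0,1,2,3,4,5,6,7,8,9,10,11,12,13,14,15}
step 2: w <- thread                  {0,1,2,3,4,5,6,7,8,9,10,11,12,13,14,15}
step 3: x <- (-3 * z)                {0,1,2,3,4,5,6,7,8,9,10,11,12,13,14,15}
step 4: z <- -8                      {0,1,2,3,4,5,6,7,8,9,10,11,12,13,14,15}
step 5: z <- z                       {0,1,2,3,4,5,6,7,8,9,10,11,12,13,14,15}
step 6: x <- (min(x, z) + max(x, z)) {0,1,2,3,4,5,6,7,8,9,10,11,12,13,14,15}
step 7: x <- ((-5 // 4) * (x + z))   {0,1,2,3,4,5,6,7,8,9,10,11,12,13,14,15}

Answer: 8 steps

z: -8,-8,-8,-8,-8,-8,-8,-8,-8,-8,-8,-8,-8,-8,-8,-8
x: 38,50,62,74,86,98,110,122,134,146,158,170,182,194,206,218
w: 0,1,2,3,4,5,6,7,8,9,10,11,12,13,14,15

steps = 8; useful = 128; efficiency = 128/128 = 1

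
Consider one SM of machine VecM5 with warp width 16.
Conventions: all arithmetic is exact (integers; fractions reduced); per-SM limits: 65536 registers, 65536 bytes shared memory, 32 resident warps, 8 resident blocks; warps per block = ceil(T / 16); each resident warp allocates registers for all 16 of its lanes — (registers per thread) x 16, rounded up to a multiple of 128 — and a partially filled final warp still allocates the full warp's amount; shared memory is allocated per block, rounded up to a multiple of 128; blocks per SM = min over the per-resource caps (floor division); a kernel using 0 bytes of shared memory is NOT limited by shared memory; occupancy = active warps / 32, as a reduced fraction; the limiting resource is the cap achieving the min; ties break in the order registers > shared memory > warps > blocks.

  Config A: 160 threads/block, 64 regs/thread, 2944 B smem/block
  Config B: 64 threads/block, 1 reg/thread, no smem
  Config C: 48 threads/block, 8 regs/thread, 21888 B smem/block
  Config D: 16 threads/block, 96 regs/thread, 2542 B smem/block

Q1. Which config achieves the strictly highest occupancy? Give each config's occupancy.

occupancies: A 15/16, B 1, C 3/16, D 1/4

Answer: B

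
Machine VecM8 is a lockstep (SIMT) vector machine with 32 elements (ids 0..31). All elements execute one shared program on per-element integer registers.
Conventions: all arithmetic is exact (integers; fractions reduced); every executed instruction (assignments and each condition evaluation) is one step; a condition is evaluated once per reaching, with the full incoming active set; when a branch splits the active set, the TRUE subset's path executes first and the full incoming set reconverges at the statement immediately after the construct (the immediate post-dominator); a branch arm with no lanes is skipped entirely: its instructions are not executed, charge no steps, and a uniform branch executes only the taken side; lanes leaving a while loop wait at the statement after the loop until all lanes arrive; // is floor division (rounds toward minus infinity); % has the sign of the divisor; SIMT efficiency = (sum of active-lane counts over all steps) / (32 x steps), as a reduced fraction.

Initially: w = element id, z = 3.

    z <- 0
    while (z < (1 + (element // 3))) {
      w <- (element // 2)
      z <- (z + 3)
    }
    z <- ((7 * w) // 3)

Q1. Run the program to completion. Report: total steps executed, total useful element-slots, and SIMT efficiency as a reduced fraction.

Answer: 15 steps, 318 useful, 53/80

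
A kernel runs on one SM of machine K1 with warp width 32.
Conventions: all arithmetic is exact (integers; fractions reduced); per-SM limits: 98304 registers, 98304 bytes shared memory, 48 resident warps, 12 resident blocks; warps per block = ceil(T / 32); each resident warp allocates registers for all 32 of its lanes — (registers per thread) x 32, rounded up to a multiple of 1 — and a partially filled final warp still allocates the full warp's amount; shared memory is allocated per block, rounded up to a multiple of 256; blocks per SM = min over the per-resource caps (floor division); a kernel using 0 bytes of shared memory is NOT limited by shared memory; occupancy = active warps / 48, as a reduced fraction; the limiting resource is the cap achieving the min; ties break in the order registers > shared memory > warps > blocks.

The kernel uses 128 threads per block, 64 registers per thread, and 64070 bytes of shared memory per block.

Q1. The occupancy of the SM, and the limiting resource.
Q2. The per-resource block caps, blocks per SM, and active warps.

Answer: occupancy 1/12, limited by shared memory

registers: 12 blocks
shared memory: 1 block
warps: 12 blocks
blocks: 12 blocks

Answer: 1 block, 4 active warps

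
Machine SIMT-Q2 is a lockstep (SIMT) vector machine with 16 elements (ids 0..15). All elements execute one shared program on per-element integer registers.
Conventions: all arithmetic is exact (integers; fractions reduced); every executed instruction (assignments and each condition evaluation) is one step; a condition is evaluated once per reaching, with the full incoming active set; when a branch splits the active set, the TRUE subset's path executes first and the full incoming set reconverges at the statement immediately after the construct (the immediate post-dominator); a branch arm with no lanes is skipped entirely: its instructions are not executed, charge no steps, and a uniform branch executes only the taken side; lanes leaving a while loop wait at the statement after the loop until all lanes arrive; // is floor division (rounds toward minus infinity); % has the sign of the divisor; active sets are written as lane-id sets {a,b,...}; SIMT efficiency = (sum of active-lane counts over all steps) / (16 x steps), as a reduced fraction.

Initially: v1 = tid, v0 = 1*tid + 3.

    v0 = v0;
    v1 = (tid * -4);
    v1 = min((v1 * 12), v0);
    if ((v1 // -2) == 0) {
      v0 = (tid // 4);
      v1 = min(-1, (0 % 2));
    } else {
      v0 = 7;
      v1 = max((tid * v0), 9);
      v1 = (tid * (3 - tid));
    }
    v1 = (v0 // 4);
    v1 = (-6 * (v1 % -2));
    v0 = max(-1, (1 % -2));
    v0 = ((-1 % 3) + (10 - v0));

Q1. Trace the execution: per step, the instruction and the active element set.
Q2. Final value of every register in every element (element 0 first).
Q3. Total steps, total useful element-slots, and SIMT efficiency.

step 0: v0 <- v0                     {0,1,2,3,4,5,6,7,8,9,10,11,12,13,14,15}
step 1: v1 <- (tid * -4)             {0,1,2,3,4,5,6,7,8,9,10,11,12,13,14,15}
step 2: v1 <- min((v1 * 12), v0)     {0,1,2,3,4,5,6,7,8,9,10,11,12,13,14,15}
step 3: eval ((v1 // -2) == 0)       {0,1,2,3,4,5,6,7,8,9,10,11,12,13,14,15}
step 4: v0 <- (tid // 4)             {0}
step 5: v1 <- min(-1, (0 % 2))       {0}
step 6: v0 <- 7                      {1,2,3,4,5,6,7,8,9,10,11,12,13,14,15}
step 7: v1 <- max((tid * v0), 9)     {1,2,3,4,5,6,7,8,9,10,11,12,13,14,15}
step 8: v1 <- (tid * (3 - tid))      {1,2,3,4,5,6,7,8,9,10,11,12,13,14,15}
step 9: v1 <- (v0 // 4)              {0,1,2,3,4,5,6,7,8,9,10,11,12,13,14,15}
step 10: v1 <- (-6 * (v1 % -2))       {0,1,2,3,4,5,6,7,8,9,10,11,12,13,14,15}
step 11: v0 <- max(-1, (1 % -2))      {0,1,2,3,4,5,6,7,8,9,10,11,12,13,14,15}
step 12: v0 <- ((-1 % 3) + (10 - v0)) {0,1,2,3,4,5,6,7,8,9,10,11,12,13,14,15}

Answer: 13 steps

v1: 0,6,6,6,6,6,6,6,6,6,6,6,6,6,6,6
v0: 13,13,13,13,13,13,13,13,13,13,13,13,13,13,13,13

steps = 13; useful = 175; efficiency = 175/208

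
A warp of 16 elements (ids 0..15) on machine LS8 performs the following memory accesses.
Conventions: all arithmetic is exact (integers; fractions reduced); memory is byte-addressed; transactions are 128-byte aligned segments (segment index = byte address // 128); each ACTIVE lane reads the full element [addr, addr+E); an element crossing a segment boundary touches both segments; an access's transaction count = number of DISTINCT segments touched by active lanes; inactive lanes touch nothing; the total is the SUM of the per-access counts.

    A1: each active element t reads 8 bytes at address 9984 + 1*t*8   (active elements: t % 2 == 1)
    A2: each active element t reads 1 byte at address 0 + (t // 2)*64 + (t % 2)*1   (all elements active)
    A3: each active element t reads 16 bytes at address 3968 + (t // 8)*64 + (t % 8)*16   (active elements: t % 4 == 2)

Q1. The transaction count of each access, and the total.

A1: 1 transaction
A2: 4 transactions
A3: 2 transactions

Answer: 1,4,2; total 7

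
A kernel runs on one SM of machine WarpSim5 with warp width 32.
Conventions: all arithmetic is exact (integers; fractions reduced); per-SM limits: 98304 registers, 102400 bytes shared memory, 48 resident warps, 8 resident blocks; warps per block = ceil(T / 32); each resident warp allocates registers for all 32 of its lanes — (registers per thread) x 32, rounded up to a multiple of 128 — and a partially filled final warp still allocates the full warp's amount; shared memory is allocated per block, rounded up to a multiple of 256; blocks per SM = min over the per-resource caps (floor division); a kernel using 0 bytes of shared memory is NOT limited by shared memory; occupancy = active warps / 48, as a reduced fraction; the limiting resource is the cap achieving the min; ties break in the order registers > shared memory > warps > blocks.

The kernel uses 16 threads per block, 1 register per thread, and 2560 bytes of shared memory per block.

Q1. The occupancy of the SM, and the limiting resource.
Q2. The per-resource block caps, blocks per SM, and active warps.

Answer: occupancy 1/6, limited by blocks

registers: 768 blocks
shared memory: 40 blocks
warps: 48 blocks
blocks: 8 blocks

Answer: 8 blocks, 8 active warps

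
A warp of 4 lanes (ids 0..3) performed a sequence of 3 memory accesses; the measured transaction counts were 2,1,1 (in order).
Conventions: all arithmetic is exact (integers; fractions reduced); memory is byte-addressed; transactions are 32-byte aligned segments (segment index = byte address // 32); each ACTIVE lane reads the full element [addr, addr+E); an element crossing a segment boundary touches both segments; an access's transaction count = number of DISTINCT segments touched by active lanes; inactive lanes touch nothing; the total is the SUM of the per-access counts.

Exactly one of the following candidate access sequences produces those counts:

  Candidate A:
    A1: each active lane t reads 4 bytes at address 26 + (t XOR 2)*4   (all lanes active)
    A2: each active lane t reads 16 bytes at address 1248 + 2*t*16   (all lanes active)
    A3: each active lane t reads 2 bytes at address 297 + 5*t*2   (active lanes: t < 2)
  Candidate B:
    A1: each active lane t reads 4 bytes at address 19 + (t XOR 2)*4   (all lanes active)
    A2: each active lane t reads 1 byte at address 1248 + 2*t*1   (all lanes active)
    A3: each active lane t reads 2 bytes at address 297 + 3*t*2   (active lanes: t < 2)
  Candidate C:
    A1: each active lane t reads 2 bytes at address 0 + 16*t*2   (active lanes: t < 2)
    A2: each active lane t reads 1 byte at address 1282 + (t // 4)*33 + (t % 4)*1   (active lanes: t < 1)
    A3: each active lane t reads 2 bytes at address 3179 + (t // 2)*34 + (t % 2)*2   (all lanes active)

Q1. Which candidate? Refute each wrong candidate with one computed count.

A: A2 gives 4 transactions, not 1
C: A3 gives 2 transactions, not 1
B: all counts match (2,1,1)

Answer: B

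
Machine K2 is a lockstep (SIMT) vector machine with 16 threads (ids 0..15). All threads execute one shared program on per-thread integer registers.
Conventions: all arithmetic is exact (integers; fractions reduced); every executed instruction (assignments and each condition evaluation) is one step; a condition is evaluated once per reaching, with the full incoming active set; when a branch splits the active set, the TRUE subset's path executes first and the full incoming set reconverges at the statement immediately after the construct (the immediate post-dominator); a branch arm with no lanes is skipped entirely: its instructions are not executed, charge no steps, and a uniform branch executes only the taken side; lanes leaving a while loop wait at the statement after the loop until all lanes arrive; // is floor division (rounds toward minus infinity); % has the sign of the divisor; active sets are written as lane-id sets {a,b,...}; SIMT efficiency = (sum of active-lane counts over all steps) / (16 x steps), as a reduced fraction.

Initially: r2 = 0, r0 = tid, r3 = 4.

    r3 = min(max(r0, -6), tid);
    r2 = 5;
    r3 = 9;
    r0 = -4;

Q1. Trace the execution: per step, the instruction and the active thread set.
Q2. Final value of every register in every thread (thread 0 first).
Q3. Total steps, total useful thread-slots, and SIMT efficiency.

step 0: r3 <- min(max(r0, -6), tid)  {0,1,2,3,4,5,6,7,8,9,10,11,12,13,14,15}
step 1: r2 <- 5                      {0,1,2,3,4,5,6,7,8,9,10,11,12,13,14,15}
step 2: r3 <- 9                      {0,1,2,3,4,5,6,7,8,9,10,11,12,13,14,15}
step 3: r0 <- -4                     {0,1,2,3,4,5,6,7,8,9,10,11,12,13,14,15}

Answer: 4 steps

r2: 5,5,5,5,5,5,5,5,5,5,5,5,5,5,5,5
r0: -4,-4,-4,-4,-4,-4,-4,-4,-4,-4,-4,-4,-4,-4,-4,-4
r3: 9,9,9,9,9,9,9,9,9,9,9,9,9,9,9,9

steps = 4; useful = 64; efficiency = 64/64 = 1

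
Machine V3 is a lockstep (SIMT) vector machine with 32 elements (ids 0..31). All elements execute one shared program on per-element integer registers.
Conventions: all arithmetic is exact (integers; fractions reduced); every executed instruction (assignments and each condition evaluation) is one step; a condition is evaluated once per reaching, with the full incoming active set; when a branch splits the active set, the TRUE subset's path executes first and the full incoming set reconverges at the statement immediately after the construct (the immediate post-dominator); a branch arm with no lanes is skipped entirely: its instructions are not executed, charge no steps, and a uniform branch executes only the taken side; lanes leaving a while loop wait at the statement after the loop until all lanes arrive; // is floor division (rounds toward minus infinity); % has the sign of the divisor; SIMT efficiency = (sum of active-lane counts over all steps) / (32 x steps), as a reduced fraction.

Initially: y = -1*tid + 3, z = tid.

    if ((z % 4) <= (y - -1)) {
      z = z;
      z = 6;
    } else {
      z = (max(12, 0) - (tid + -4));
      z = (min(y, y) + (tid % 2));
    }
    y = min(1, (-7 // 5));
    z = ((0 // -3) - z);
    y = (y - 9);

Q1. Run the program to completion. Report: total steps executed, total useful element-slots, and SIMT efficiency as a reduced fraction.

Answer: 8 steps, 192 useful, 3/4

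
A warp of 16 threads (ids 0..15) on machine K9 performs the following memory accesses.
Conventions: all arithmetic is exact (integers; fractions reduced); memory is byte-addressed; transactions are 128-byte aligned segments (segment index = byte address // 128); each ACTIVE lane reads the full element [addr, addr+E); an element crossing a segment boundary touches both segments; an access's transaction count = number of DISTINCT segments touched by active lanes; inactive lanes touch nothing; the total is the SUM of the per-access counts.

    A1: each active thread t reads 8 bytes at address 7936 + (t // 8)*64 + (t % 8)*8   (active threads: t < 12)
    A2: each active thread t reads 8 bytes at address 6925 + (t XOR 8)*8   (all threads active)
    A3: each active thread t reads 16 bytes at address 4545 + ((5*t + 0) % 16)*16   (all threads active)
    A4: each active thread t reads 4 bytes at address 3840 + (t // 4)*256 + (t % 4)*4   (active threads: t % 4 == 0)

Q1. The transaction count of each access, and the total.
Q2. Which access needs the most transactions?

A1: 1 transaction
A2: 2 transactions
A3: 3 transactions
A4: 4 transactions

Answer: 1,2,3,4; total 10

Answer: A4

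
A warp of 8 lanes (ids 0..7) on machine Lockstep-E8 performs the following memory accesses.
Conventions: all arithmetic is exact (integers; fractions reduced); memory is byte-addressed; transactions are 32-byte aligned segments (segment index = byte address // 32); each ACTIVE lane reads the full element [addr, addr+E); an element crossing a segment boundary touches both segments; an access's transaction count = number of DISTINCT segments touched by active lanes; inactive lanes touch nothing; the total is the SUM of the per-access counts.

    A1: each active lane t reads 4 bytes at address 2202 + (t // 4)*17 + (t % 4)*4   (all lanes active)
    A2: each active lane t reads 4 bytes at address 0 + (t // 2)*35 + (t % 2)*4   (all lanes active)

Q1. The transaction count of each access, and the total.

A1: 2 transactions
A2: 4 transactions

Answer: 2,4; total 6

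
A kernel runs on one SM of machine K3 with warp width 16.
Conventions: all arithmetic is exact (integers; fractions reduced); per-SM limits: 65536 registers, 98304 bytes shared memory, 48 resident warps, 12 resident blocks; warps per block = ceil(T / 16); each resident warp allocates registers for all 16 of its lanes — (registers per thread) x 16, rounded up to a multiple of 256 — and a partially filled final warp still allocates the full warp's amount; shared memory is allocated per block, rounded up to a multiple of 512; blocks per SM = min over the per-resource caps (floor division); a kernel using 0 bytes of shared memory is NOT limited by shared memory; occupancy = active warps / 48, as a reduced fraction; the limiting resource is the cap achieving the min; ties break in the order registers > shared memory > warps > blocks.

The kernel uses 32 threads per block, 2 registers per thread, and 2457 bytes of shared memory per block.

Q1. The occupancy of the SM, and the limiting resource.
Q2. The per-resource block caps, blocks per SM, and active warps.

Answer: occupancy 1/2, limited by blocks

registers: 128 blocks
shared memory: 38 blocks
warps: 24 blocks
blocks: 12 blocks

Answer: 12 blocks, 24 active warps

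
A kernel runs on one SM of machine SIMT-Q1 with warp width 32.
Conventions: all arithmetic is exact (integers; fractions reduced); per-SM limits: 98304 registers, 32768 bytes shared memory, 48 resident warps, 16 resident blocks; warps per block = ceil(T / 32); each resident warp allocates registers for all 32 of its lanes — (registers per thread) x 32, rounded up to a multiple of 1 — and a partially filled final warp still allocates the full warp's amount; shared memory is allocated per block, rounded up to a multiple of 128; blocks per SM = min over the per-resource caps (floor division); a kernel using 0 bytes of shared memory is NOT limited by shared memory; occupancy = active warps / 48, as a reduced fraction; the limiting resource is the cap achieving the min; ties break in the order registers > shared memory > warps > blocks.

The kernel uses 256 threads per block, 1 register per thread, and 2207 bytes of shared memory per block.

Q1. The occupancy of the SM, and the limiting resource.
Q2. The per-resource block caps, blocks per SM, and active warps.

Answer: occupancy 1, limited by warps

registers: 384 blocks
shared memory: 14 blocks
warps: 6 blocks
blocks: 16 blocks

Answer: 6 blocks, 48 active warps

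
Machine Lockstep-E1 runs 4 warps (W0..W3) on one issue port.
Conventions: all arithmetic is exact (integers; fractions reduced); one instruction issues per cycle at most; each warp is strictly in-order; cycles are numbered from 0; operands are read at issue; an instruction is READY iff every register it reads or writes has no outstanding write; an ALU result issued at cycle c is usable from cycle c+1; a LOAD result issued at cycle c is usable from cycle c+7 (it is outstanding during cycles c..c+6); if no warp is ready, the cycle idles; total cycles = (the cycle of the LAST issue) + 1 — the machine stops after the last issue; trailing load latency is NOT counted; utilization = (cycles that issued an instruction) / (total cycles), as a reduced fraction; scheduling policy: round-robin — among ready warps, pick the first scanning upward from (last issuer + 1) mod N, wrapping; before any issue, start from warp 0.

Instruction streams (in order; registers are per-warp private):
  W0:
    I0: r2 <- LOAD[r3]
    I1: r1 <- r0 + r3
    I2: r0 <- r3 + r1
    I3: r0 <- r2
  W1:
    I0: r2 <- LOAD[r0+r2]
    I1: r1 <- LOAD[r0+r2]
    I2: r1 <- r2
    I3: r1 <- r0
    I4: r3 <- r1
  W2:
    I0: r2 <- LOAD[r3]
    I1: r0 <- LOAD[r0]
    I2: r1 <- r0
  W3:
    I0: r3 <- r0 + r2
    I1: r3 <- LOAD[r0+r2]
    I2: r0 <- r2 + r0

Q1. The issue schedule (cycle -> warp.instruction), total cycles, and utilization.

cycle 0: W0.I0
cycle 1: W1.I0
cycle 2: W2.I0
cycle 3: W3.I0
cycle 4: W0.I1
cycle 5: W2.I1
cycle 6: W3.I1
cycle 7: W0.I2
cycle 8: W1.I1
cycle 9: W3.I2
cycle 10: W0.I3
cycle 11: idle
cycle 12: W2.I2
cycle 13: idle
cycle 14: idle
cycle 15: W1.I2
cycle 16: W1.I3
cycle 17: W1.I4

Answer: 18 cycles, utilization 5/6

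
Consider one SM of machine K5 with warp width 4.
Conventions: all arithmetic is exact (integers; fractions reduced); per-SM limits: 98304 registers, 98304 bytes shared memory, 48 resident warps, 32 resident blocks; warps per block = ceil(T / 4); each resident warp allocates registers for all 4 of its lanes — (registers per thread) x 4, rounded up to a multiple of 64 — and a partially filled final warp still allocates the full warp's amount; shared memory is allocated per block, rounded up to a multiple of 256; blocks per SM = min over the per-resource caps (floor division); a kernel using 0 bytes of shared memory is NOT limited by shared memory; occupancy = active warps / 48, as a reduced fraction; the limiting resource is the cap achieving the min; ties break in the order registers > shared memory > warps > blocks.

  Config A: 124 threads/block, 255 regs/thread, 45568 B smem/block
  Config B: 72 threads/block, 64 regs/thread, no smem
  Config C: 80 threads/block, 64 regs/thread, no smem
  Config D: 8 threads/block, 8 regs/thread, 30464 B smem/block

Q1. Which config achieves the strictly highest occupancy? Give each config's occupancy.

occupancies: A 31/48, B 3/4, C 5/6, D 1/8

Answer: C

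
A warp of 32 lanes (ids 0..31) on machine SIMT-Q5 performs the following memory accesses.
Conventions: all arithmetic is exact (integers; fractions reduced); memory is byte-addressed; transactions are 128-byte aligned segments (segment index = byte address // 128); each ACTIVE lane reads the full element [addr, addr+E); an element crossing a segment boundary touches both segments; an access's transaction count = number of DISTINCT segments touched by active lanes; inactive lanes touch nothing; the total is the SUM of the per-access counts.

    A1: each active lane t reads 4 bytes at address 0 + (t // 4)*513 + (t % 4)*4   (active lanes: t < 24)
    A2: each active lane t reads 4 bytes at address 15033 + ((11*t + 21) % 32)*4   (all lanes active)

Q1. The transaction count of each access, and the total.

A1: 6 transactions
A2: 2 transactions

Answer: 6,2; total 8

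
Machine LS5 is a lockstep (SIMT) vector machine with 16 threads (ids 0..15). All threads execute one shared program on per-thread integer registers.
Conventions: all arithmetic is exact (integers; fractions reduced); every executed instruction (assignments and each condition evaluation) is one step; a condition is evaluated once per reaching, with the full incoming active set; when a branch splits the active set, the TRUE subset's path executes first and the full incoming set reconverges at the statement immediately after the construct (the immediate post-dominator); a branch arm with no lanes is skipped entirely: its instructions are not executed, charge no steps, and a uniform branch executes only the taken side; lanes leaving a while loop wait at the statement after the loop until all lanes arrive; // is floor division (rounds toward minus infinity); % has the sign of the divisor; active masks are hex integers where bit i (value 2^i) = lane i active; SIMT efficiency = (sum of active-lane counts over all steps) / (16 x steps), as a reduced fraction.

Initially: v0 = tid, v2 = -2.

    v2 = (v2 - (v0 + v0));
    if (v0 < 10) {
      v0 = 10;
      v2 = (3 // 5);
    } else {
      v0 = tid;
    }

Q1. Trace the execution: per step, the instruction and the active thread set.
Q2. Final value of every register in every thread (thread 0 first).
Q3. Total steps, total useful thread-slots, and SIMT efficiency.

step 0: v2 <- (v2 - (v0 + v0))       0xffff
step 1: eval (v0 < 10)               0xffff
step 2: v0 <- 10                     0x03ff
step 3: v2 <- (3 // 5)               0x03ff
step 4: v0 <- tid                    0xfc00

Answer: 5 steps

v0: 10,10,10,10,10,10,10,10,10,10,10,11,12,13,14,15
v2: 0,0,0,0,0,0,0,0,0,0,-22,-24,-26,-28,-30,-32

steps = 5; useful = 58; efficiency = 58/80 = 29/40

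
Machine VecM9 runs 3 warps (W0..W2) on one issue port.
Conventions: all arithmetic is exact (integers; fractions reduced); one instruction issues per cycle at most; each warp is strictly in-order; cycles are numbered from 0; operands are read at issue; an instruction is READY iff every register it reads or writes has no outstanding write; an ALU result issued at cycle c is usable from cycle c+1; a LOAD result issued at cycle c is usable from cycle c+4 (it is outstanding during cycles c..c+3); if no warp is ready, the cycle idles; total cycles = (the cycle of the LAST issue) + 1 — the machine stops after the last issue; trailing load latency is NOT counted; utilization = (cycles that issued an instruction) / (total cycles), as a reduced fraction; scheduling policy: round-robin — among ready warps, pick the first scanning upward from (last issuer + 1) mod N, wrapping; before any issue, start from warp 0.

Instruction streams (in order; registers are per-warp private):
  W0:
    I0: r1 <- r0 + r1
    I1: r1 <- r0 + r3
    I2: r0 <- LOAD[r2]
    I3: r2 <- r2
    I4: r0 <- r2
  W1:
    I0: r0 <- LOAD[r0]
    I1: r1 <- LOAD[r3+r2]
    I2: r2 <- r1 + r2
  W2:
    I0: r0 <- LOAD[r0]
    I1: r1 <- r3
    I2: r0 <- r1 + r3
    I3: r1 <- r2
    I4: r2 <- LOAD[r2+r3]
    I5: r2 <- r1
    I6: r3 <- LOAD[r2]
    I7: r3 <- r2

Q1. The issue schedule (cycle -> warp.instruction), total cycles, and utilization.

cycle 0: W0.I0
cycle 1: W1.I0
cycle 2: W2.I0
cycle 3: W0.I1
cycle 4: W1.I1
cycle 5: W2.I1
cycle 6: W0.I2
cycle 7: W2.I2
cycle 8: W0.I3
cycle 9: W1.I2
cycle 10: W2.I3
cycle 11: W0.I4
cycle 12: W2.I4
cycle 13: idle
cycle 14: idle
cycle 15: idle
cycle 16: W2.I5
cycle 17: W2.I6
cycle 18: idle
cycle 19: idle
cycle 20: idle
cycle 21: W2.I7

Answer: 22 cycles, utilization 8/11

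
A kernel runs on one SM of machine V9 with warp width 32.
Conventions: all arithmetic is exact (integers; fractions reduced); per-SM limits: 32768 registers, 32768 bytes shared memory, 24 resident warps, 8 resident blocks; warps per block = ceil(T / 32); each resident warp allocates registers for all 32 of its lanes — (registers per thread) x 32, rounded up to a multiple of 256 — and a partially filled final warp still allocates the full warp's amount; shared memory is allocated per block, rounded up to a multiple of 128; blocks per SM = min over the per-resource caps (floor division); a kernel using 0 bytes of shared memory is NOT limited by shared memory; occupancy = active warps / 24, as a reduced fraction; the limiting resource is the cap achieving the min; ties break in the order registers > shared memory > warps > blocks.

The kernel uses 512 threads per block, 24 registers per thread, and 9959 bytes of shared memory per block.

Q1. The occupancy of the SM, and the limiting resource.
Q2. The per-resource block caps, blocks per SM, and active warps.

Answer: occupancy 2/3, limited by warps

registers: 2 blocks
shared memory: 3 blocks
warps: 1 block
blocks: 8 blocks

Answer: 1 block, 16 active warps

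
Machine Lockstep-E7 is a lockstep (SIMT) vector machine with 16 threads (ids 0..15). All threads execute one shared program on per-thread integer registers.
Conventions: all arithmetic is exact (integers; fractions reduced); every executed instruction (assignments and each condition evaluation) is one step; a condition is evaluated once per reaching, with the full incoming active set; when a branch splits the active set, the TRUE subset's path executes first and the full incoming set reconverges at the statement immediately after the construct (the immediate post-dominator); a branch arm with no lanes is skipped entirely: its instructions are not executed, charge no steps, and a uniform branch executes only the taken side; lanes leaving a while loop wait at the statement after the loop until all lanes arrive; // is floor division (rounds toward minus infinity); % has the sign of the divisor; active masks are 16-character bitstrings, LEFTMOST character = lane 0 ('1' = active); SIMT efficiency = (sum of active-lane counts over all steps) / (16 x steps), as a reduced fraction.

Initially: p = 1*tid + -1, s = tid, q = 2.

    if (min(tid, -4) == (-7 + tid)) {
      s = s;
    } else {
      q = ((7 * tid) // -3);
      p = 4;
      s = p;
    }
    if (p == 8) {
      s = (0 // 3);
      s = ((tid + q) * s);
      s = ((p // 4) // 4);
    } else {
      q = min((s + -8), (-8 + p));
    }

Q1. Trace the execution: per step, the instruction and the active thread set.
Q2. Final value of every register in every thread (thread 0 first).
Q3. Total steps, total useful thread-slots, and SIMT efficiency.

step 0: eval (min(tid, -4) == (-7 + tid)) 1111111111111111
step 1: s <- s                       0001000000000000
step 2: q <- ((7 * tid) // -3)       1110111111111111
step 3: p <- 4                       1110111111111111
step 4: s <- p                       1110111111111111
step 5: eval (p == 8)                1111111111111111
step 6: q <- min((s + -8), (-8 + p)) 1111111111111111

Answer: 7 steps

p: 4,4,4,2,4,4,4,4,4,4,4,4,4,4,4,4
s: 4,4,4,3,4,4,4,4,4,4,4,4,4,4,4,4
q: -4,-4,-4,-6,-4,-4,-4,-4,-4,-4,-4,-4,-4,-4,-4,-4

steps = 7; useful = 94; efficiency = 94/112 = 47/56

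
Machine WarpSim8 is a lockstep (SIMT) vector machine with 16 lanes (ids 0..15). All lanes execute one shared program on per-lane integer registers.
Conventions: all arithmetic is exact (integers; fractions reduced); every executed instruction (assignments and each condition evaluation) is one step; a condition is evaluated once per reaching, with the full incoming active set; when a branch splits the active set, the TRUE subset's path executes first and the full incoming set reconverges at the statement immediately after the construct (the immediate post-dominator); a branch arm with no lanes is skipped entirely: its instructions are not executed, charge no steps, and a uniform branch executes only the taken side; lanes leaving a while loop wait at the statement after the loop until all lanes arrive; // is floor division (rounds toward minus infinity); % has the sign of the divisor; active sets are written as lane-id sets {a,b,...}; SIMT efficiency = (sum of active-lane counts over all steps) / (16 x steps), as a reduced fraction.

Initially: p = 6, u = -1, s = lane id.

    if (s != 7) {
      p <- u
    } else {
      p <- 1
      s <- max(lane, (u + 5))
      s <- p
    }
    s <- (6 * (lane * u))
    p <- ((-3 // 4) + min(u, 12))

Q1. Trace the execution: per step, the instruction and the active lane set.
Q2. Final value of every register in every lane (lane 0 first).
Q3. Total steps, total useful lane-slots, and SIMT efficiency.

step 0: eval (s != 7)                {0,1,2,3,4,5,6,7,8,9,10,11,12,13,14,15}
step 1: p <- u                       {0,1,2,3,4,5,6,8,9,10,11,12,13,14,15}
step 2: p <- 1                       {7}
step 3: s <- max(lane, (u + 5))      {7}
step 4: s <- p                       {7}
step 5: s <- (6 * (lane * u))        {0,1,2,3,4,5,6,7,8,9,10,11,12,13,14,15}
step 6: p <- ((-3 // 4) + min(u, 12)) {0,1,2,3,4,5,6,7,8,9,10,11,12,13,14,15}

Answer: 7 steps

p: -2,-2,-2,-2,-2,-2,-2,-2,-2,-2,-2,-2,-2,-2,-2,-2
u: -1,-1,-1,-1,-1,-1,-1,-1,-1,-1,-1,-1,-1,-1,-1,-1
s: 0,-6,-12,-18,-24,-30,-36,-42,-48,-54,-60,-66,-72,-78,-84,-90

steps = 7; useful = 66; efficiency = 66/112 = 33/56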